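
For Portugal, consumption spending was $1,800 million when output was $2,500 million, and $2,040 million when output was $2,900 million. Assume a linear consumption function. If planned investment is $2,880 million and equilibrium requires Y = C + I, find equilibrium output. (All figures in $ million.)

Y = 7950

MPC = (2040 − 1800)/(2900 − 2500) = 240/400 = 0.6
a = 1800 − 0.6(2500) = 300
Equilibrium: Y = 300 + 0.6Y + 2880
0.4Y = 3180, so Y = 3180/0.4 = 7950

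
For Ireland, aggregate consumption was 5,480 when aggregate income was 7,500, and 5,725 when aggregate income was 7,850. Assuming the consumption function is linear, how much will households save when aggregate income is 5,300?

S = 1360

MPC = (5725 − 5480)/(7850 − 7500) = 245/350 = 0.7
a = 5480 − 0.7(7500) = 5480 − 5250 = 230
C = 230 + 0.7(5300) = 3940
S = 5300 − 3940 = 1360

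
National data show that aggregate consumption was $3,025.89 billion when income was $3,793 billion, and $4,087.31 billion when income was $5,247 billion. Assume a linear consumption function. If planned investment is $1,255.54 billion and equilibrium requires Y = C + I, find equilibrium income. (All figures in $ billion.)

MPC = (4087.31 − 3025.89)/(5247 − 3793) = 1061.42/1454 = 0.73
a = 3025.89 − 0.73(3793) = 257
Equilibrium: Y = 257 + 0.73Y + 1255.54
0.27Y = 1512.54, so Y = 1512.54/0.27 = 5602

Y = 5602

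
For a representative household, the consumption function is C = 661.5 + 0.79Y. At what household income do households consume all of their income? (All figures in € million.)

Y = 3150

At break-even, C = Y: 661.5 + 0.79Y = Y
0.21Y = 661.5, so Y = 661.5/0.21 = 3150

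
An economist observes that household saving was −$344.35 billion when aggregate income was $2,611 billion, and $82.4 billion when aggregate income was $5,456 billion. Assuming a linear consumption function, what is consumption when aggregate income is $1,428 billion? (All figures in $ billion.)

MPS = ΔS/ΔY = (82.4 − (-344.35))/(5456 − 2611) = 426.75/2845 = 0.15
MPC = 1 − MPS = 0.85
Autonomous saving = -344.35 − 0.15(2611) = -736, so a = 736
C = 736 + 0.85(1428) = 736 + 1213.8 = 1949.8

C = 1949.8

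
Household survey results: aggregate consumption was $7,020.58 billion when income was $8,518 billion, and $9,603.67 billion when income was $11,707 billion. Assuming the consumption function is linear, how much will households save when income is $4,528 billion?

MPC = (9603.67 − 7020.58)/(11707 − 8518) = 2583.09/3189 = 0.81
a = 7020.58 − 0.81(8518) = 7020.58 − 6899.58 = 121
C = 121 + 0.81(4528) = 3788.68
S = 4528 − 3788.68 = 739.32

S = 739.32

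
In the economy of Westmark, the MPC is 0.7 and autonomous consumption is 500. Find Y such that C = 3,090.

Y = 3700

500 + 0.7Y = 3090
0.7Y = 2590, so Y = 2590/0.7 = 3700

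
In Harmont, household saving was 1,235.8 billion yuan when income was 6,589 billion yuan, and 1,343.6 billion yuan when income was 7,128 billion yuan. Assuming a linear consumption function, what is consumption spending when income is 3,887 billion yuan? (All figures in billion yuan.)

MPS = ΔS/ΔY = (1343.6 − 1235.8)/(7128 − 6589) = 107.8/539 = 0.2
MPC = 1 − MPS = 0.8
Autonomous saving = 1235.8 − 0.2(6589) = -82, so a = 82
C = 82 + 0.8(3887) = 82 + 3109.6 = 3191.6

C = 3191.6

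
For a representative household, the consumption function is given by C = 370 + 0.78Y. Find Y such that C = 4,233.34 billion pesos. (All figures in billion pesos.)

Y = 4953

370 + 0.78Y = 4233.34
0.78Y = 3863.34, so Y = 3863.34/0.78 = 4953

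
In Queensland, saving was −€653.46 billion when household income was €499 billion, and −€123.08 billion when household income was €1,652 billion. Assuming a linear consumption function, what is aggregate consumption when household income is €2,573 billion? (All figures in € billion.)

C = 2272.42

MPS = ΔS/ΔY = (-123.08 − (-653.46))/(1652 − 499) = 530.38/1153 = 0.46
MPC = 1 − MPS = 0.54
Autonomous saving = -653.46 − 0.46(499) = -883, so a = 883
C = 883 + 0.54(2573) = 883 + 1389.42 = 2272.42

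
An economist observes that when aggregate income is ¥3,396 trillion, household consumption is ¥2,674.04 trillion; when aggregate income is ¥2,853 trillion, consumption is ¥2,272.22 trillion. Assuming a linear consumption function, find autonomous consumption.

a = 161

MPC = ΔC/ΔY = (2674.04 − 2272.22)/(3396 − 2853) = 401.82/543 = 0.74
a = C − MPC·Y = 2272.22 − 0.74(2853) = 2272.22 − 2111.22 = 161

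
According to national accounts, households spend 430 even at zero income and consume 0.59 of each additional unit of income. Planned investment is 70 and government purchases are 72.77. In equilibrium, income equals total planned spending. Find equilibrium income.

Y = 1397

Y = C + I + G = 430 + 0.59Y + 70 + 72.77
Y − 0.59Y = 572.77
0.41Y = 572.77, so Y = 572.77/0.41 = 1397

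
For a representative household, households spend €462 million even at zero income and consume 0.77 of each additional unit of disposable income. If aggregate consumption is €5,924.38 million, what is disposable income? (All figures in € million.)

Y = 7094

462 + 0.77Y = 5924.38
0.77Y = 5462.38, so Y = 5462.38/0.77 = 7094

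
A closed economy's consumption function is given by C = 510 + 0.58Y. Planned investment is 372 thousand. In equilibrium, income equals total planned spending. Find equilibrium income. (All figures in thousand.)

Y = C + I = 510 + 0.58Y + 372
Y − 0.58Y = 882
0.42Y = 882, so Y = 882/0.42 = 2100

Y = 2100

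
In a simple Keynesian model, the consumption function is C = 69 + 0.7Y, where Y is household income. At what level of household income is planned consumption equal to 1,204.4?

69 + 0.7Y = 1204.4
0.7Y = 1135.4, so Y = 1135.4/0.7 = 1622

Y = 1622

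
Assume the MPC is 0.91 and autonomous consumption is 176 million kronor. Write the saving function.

S = Y − C = Y − (176 + 0.91Y) = -176 + (1 − 0.91)Y

S = -176 + 0.09Y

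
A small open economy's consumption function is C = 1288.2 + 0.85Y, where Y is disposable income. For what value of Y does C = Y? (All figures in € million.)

Y = 8588

At break-even, C = Y: 1288.2 + 0.85Y = Y
0.15Y = 1288.2, so Y = 1288.2/0.15 = 8588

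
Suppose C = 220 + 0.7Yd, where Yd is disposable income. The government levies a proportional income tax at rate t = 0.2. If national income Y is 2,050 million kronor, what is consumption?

Yd = (1 − 0.2)(2050) = 0.8(2050) = 1640
C = 220 + 0.7(1640) = 220 + 1148 = 1368

C = 1368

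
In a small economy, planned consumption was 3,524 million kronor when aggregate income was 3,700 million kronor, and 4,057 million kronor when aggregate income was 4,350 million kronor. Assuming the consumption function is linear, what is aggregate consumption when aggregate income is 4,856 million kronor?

C = 4471.92

MPC = (4057 − 3524)/(4350 − 3700) = 533/650 = 0.82
a = 3524 − 0.82(3700) = 3524 − 3034 = 490
C = 490 + 0.82(4856) = 490 + 3981.92 = 4471.92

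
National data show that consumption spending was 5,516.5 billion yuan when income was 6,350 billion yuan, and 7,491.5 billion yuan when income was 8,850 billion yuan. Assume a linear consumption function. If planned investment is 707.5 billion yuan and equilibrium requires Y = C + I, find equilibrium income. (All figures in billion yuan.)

MPC = (7491.5 − 5516.5)/(8850 − 6350) = 1975/2500 = 0.79
a = 5516.5 − 0.79(6350) = 500
Equilibrium: Y = 500 + 0.79Y + 707.5
0.21Y = 1207.5, so Y = 1207.5/0.21 = 5750

Y = 5750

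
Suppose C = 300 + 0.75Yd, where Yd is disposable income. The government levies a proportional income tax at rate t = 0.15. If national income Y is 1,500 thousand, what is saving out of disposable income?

S = 18.75

Yd = (1 − 0.15)(1500) = 0.85(1500) = 1275
C = 300 + 0.75(1275) = 300 + 956.25 = 1256.25
S = Yd − C = 1275 − 1256.25 = 18.75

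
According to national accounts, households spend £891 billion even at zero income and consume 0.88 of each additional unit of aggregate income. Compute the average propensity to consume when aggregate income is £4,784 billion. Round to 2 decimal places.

APC = 1.07

C = 891 + 0.88(4784) = 5100.92
APC = C/Y = 5100.92/4784 = 1.07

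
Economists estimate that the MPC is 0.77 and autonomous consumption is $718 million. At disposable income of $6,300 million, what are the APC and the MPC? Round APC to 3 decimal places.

MPC = 0.77 (the slope of the consumption function)
C = 718 + 0.77(6300) = 5569, so APC = 5569/6300 = 0.884

APC = 0.884; MPC = 0.77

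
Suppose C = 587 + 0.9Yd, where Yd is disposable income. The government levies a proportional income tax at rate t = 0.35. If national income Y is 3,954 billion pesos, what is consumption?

C = 2900.09

Yd = (1 − 0.35)(3954) = 0.65(3954) = 2570.1
C = 587 + 0.9(2570.1) = 587 + 2313.09 = 2900.09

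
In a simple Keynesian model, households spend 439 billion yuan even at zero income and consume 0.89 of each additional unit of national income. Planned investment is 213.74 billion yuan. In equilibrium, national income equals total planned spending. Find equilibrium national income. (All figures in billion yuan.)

Y = C + I = 439 + 0.89Y + 213.74
Y − 0.89Y = 652.74
0.11Y = 652.74, so Y = 652.74/0.11 = 5934

Y = 5934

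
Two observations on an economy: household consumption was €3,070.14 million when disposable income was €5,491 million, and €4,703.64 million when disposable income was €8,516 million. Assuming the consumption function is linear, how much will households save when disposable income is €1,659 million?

MPC = (4703.64 − 3070.14)/(8516 − 5491) = 1633.5/3025 = 0.54
a = 3070.14 − 0.54(5491) = 3070.14 − 2965.14 = 105
C = 105 + 0.54(1659) = 1000.86
S = 1659 − 1000.86 = 658.14

S = 658.14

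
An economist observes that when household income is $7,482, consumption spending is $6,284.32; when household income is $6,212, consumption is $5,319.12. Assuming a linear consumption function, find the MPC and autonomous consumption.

MPC = 0.76; a = 598

MPC = ΔC/ΔY = (6284.32 − 5319.12)/(7482 − 6212) = 965.2/1270 = 0.76
a = C − MPC·Y = 5319.12 − 0.76(6212) = 5319.12 − 4721.12 = 598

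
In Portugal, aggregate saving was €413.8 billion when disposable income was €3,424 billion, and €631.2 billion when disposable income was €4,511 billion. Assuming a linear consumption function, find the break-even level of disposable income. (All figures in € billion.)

Y = 1355

MPS = ΔS/ΔY = (631.2 − 413.8)/(4511 − 3424) = 217.4/1087 = 0.2
MPC = 1 − MPS = 0.8
From S(3424) = 413.8: −a + 0.2(3424) = 413.8, so a = 684.8 − 413.8 = 271
Break-even (S = 0): Y = a/MPS = 271/0.2 = 1355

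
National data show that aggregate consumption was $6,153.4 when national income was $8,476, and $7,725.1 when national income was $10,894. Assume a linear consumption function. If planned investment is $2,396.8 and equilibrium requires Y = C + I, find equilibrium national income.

MPC = (7725.1 − 6153.4)/(10894 − 8476) = 1571.7/2418 = 0.65
a = 6153.4 − 0.65(8476) = 644
Equilibrium: Y = 644 + 0.65Y + 2396.8
0.35Y = 3040.8, so Y = 3040.8/0.35 = 8688

Y = 8688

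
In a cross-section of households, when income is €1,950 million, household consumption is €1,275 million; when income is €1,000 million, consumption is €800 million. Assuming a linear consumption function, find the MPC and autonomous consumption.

MPC = 0.5; a = 300

MPC = ΔC/ΔY = (1275 − 800)/(1950 − 1000) = 475/950 = 0.5
a = C − MPC·Y = 800 − 0.5(1000) = 800 − 500 = 300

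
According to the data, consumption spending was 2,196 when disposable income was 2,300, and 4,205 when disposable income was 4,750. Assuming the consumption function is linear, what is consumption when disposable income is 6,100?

C = 5312

MPC = (4205 − 2196)/(4750 − 2300) = 2009/2450 = 0.82
a = 2196 − 0.82(2300) = 2196 − 1886 = 310
C = 310 + 0.82(6100) = 310 + 5002 = 5312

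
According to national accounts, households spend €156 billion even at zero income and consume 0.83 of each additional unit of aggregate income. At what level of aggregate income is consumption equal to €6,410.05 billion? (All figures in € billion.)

156 + 0.83Y = 6410.05
0.83Y = 6254.05, so Y = 6254.05/0.83 = 7535

Y = 7535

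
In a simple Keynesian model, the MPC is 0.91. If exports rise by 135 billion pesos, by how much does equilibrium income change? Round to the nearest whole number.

ΔY ≈ 1500

The multiplier is 1/(1 − MPC) = 1/0.09.
ΔY = 135/0.09 = 1500.00 ≈ 1500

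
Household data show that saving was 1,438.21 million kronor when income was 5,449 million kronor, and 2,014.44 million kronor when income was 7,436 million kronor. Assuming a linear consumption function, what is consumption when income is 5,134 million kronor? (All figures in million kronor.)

MPS = ΔS/ΔY = (2014.44 − 1438.21)/(7436 − 5449) = 576.23/1987 = 0.29
MPC = 1 − MPS = 0.71
Autonomous saving = 1438.21 − 0.29(5449) = -142, so a = 142
C = 142 + 0.71(5134) = 142 + 3645.14 = 3787.14

C = 3787.14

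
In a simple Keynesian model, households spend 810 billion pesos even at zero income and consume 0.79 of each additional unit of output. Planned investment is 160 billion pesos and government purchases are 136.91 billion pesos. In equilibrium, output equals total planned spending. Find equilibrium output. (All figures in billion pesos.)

Y = C + I + G = 810 + 0.79Y + 160 + 136.91
Y − 0.79Y = 1106.91
0.21Y = 1106.91, so Y = 1106.91/0.21 = 5271

Y = 5271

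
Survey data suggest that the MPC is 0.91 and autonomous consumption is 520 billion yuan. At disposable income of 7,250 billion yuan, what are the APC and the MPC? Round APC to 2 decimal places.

MPC = 0.91 (the slope of the consumption function)
C = 520 + 0.91(7250) = 7117.5, so APC = 7117.5/7250 = 0.98

APC = 0.98; MPC = 0.91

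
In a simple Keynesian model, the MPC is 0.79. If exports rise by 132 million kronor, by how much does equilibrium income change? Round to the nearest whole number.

The multiplier is 1/(1 − MPC) = 1/0.21.
ΔY = 132/0.21 = 628.57 ≈ 629

ΔY ≈ 629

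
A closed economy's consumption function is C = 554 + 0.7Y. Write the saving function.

S = Y − C = Y − (554 + 0.7Y) = -554 + (1 − 0.7)Y

S = -554 + 0.3Y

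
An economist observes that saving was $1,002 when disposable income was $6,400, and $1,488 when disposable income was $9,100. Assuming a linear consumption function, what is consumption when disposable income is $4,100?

C = 3512

MPS = ΔS/ΔY = (1488 − 1002)/(9100 − 6400) = 486/2700 = 0.18
MPC = 1 − MPS = 0.82
Autonomous saving = 1002 − 0.18(6400) = -150, so a = 150
C = 150 + 0.82(4100) = 150 + 3362 = 3512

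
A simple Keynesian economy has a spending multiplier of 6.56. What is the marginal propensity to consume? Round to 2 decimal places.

MPC = 0.85

k = 1/(1 − MPC), so 1 − MPC = 1/k = 1/6.56 = 0.1524
MPC = 1 − 0.1524 = 0.85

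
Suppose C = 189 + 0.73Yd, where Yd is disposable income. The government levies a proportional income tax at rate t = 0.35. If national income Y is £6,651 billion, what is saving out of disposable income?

S = 978.2505

Yd = (1 − 0.35)(6651) = 0.65(6651) = 4323.15
C = 189 + 0.73(4323.15) = 189 + 3155.8995 = 3344.8995
S = Yd − C = 4323.15 − 3344.8995 = 978.2505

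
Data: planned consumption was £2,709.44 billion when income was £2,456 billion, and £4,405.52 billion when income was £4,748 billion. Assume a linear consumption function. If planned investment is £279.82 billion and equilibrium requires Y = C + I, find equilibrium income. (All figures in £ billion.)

MPC = (4405.52 − 2709.44)/(4748 − 2456) = 1696.08/2292 = 0.74
a = 2709.44 − 0.74(2456) = 892
Equilibrium: Y = 892 + 0.74Y + 279.82
0.26Y = 1171.82, so Y = 1171.82/0.26 = 4507

Y = 4507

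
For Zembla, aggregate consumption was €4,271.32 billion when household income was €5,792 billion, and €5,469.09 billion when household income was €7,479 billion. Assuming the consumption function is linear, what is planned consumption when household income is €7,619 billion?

MPC = (5469.09 − 4271.32)/(7479 − 5792) = 1197.77/1687 = 0.71
a = 4271.32 − 0.71(5792) = 4271.32 − 4112.32 = 159
C = 159 + 0.71(7619) = 159 + 5409.49 = 5568.49

C = 5568.49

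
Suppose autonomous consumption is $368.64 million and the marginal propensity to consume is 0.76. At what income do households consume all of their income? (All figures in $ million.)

Y = 1536

At break-even, C = Y: 368.64 + 0.76Y = Y
0.24Y = 368.64, so Y = 368.64/0.24 = 1536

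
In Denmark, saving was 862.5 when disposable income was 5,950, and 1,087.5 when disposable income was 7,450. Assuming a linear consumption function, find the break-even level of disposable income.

Y = 200

MPS = ΔS/ΔY = (1087.5 − 862.5)/(7450 − 5950) = 225/1500 = 0.15
MPC = 1 − MPS = 0.85
From S(5950) = 862.5: −a + 0.15(5950) = 862.5, so a = 892.5 − 862.5 = 30
Break-even (S = 0): Y = a/MPS = 30/0.15 = 200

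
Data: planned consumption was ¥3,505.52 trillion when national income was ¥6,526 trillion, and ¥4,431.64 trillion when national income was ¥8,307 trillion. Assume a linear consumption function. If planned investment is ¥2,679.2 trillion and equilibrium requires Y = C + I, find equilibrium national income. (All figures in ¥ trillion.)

MPC = (4431.64 − 3505.52)/(8307 − 6526) = 926.12/1781 = 0.52
a = 3505.52 − 0.52(6526) = 112
Equilibrium: Y = 112 + 0.52Y + 2679.2
0.48Y = 2791.2, so Y = 2791.2/0.48 = 5815

Y = 5815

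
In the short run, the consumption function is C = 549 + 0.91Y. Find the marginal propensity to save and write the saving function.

MPS = 1 − MPC = 1 − 0.91 = 0.09
S = Y − C = -549 + 0.09Y

MPS = 0.09; S = -549 + 0.09Y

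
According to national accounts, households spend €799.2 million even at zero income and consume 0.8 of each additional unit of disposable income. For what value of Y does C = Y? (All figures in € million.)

Y = 3996

At break-even, C = Y: 799.2 + 0.8Y = Y
0.2Y = 799.2, so Y = 799.2/0.2 = 3996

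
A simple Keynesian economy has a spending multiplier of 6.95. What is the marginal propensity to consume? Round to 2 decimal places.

MPC = 0.86

k = 1/(1 − MPC), so 1 − MPC = 1/k = 1/6.95 = 0.1439
MPC = 1 − 0.1439 = 0.86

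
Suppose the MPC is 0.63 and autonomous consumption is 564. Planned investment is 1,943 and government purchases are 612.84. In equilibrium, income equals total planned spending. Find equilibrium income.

Y = 8432

Y = C + I + G = 564 + 0.63Y + 1943 + 612.84
Y − 0.63Y = 3119.84
0.37Y = 3119.84, so Y = 3119.84/0.37 = 8432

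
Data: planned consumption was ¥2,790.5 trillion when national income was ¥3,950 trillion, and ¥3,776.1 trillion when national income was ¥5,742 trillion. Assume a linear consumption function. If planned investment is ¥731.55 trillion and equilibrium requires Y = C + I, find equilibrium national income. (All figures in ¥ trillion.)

MPC = (3776.1 − 2790.5)/(5742 − 3950) = 985.6/1792 = 0.55
a = 2790.5 − 0.55(3950) = 618
Equilibrium: Y = 618 + 0.55Y + 731.55
0.45Y = 1349.55, so Y = 1349.55/0.45 = 2999

Y = 2999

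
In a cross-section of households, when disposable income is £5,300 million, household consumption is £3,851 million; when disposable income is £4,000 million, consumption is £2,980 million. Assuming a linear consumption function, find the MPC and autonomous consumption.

MPC = ΔC/ΔY = (3851 − 2980)/(5300 − 4000) = 871/1300 = 0.67
a = C − MPC·Y = 2980 − 0.67(4000) = 2980 − 2680 = 300

MPC = 0.67; a = 300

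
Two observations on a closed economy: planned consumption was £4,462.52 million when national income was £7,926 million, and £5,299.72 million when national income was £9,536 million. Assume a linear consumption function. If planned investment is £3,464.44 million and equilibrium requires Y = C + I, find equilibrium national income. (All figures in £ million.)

Y = 7928

MPC = (5299.72 − 4462.52)/(9536 − 7926) = 837.2/1610 = 0.52
a = 4462.52 − 0.52(7926) = 341
Equilibrium: Y = 341 + 0.52Y + 3464.44
0.48Y = 3805.44, so Y = 3805.44/0.48 = 7928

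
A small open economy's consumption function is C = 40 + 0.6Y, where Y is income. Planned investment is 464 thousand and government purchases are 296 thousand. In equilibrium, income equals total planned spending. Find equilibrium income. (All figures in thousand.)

Y = C + I + G = 40 + 0.6Y + 464 + 296
Y − 0.6Y = 800
0.4Y = 800, so Y = 800/0.4 = 2000

Y = 2000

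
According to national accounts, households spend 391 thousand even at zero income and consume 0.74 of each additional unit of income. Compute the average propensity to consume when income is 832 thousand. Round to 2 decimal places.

C = 391 + 0.74(832) = 1006.68
APC = C/Y = 1006.68/832 = 1.21

APC = 1.21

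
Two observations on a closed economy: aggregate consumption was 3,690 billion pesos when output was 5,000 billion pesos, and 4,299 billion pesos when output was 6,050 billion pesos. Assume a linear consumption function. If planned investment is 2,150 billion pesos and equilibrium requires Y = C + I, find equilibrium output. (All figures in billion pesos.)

MPC = (4299 − 3690)/(6050 − 5000) = 609/1050 = 0.58
a = 3690 − 0.58(5000) = 790
Equilibrium: Y = 790 + 0.58Y + 2150
0.42Y = 2940, so Y = 2940/0.42 = 7000

Y = 7000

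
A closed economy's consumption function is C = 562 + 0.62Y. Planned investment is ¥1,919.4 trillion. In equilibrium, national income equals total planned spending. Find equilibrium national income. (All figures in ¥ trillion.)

Y = 6530

Y = C + I = 562 + 0.62Y + 1919.4
Y − 0.62Y = 2481.4
0.38Y = 2481.4, so Y = 2481.4/0.38 = 6530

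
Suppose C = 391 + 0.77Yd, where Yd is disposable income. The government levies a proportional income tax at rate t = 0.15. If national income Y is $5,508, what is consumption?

C = 3995.986

Yd = (1 − 0.15)(5508) = 0.85(5508) = 4681.8
C = 391 + 0.77(4681.8) = 391 + 3604.986 = 3995.986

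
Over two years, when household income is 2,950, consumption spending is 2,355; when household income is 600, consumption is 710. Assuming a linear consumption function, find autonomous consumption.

a = 290

MPC = ΔC/ΔY = (2355 − 710)/(2950 − 600) = 1645/2350 = 0.7
a = C − MPC·Y = 710 − 0.7(600) = 710 − 420 = 290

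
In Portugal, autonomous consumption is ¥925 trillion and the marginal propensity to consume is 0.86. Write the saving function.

S = Y − C = Y − (925 + 0.86Y) = -925 + (1 − 0.86)Y

S = -925 + 0.14Y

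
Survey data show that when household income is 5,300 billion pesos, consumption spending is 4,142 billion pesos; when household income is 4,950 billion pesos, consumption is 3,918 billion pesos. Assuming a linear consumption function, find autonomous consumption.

MPC = ΔC/ΔY = (4142 − 3918)/(5300 − 4950) = 224/350 = 0.64
a = C − MPC·Y = 3918 − 0.64(4950) = 3918 − 3168 = 750

a = 750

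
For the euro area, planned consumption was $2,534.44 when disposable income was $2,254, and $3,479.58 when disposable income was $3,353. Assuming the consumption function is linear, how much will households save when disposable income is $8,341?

MPC = (3479.58 − 2534.44)/(3353 − 2254) = 945.14/1099 = 0.86
a = 2534.44 − 0.86(2254) = 2534.44 − 1938.44 = 596
C = 596 + 0.86(8341) = 7769.26
S = 8341 − 7769.26 = 571.74

S = 571.74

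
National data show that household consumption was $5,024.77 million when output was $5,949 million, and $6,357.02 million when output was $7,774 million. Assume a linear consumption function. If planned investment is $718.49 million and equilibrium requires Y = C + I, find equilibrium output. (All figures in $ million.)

MPC = (6357.02 − 5024.77)/(7774 − 5949) = 1332.25/1825 = 0.73
a = 5024.77 − 0.73(5949) = 682
Equilibrium: Y = 682 + 0.73Y + 718.49
0.27Y = 1400.49, so Y = 1400.49/0.27 = 5187

Y = 5187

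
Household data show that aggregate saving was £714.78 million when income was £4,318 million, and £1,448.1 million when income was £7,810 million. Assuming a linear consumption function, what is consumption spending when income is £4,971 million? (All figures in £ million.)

MPS = ΔS/ΔY = (1448.1 − 714.78)/(7810 − 4318) = 733.32/3492 = 0.21
MPC = 1 − MPS = 0.79
Autonomous saving = 714.78 − 0.21(4318) = -192, so a = 192
C = 192 + 0.79(4971) = 192 + 3927.09 = 4119.09

C = 4119.09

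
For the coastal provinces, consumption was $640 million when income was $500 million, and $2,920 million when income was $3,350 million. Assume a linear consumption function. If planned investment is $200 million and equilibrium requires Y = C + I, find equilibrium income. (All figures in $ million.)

MPC = (2920 − 640)/(3350 − 500) = 2280/2850 = 0.8
a = 640 − 0.8(500) = 240
Equilibrium: Y = 240 + 0.8Y + 200
0.2Y = 440, so Y = 440/0.2 = 2200

Y = 2200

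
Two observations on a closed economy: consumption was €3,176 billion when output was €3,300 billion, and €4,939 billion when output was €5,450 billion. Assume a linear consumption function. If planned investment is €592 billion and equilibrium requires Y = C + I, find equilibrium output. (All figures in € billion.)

Y = 5900

MPC = (4939 − 3176)/(5450 − 3300) = 1763/2150 = 0.82
a = 3176 − 0.82(3300) = 470
Equilibrium: Y = 470 + 0.82Y + 592
0.18Y = 1062, so Y = 1062/0.18 = 5900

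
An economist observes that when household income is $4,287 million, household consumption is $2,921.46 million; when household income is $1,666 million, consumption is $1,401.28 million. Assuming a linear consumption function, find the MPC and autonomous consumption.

MPC = ΔC/ΔY = (2921.46 − 1401.28)/(4287 − 1666) = 1520.18/2621 = 0.58
a = C − MPC·Y = 1401.28 − 0.58(1666) = 1401.28 − 966.28 = 435

MPC = 0.58; a = 435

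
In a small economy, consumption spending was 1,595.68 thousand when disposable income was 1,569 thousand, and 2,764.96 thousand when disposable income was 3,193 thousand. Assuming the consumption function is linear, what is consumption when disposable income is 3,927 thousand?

MPC = (2764.96 − 1595.68)/(3193 − 1569) = 1169.28/1624 = 0.72
a = 1595.68 − 0.72(1569) = 1595.68 − 1129.68 = 466
C = 466 + 0.72(3927) = 466 + 2827.44 = 3293.44

C = 3293.44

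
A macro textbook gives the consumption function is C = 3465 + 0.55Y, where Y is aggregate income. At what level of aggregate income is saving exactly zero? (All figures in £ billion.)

At break-even, C = Y: 3465 + 0.55Y = Y
0.45Y = 3465, so Y = 3465/0.45 = 7700

Y = 7700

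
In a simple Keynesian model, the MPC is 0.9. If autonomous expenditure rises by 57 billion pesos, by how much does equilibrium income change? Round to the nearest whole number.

The multiplier is 1/(1 − MPC) = 1/0.1.
ΔY = 57/0.1 = 570.00 ≈ 570

ΔY ≈ 570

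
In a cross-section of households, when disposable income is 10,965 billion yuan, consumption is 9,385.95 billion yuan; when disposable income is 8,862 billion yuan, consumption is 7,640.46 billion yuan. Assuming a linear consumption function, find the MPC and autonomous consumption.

MPC = 0.83; a = 285

MPC = ΔC/ΔY = (9385.95 − 7640.46)/(10965 − 8862) = 1745.49/2103 = 0.83
a = C − MPC·Y = 7640.46 − 0.83(8862) = 7640.46 − 7355.46 = 285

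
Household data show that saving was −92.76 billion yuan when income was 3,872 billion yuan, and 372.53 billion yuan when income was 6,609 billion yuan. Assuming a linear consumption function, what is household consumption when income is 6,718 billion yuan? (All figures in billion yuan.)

C = 6326.94

MPS = ΔS/ΔY = (372.53 − (-92.76))/(6609 − 3872) = 465.29/2737 = 0.17
MPC = 1 − MPS = 0.83
Autonomous saving = -92.76 − 0.17(3872) = -751, so a = 751
C = 751 + 0.83(6718) = 751 + 5575.94 = 6326.94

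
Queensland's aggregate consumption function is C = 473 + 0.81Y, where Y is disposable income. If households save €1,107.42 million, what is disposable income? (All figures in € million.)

S = Y − C = -473 + 0.19Y
-473 + 0.19Y = 1107.42, so 0.19Y = 1580.42 and Y = 8318

Y = 8318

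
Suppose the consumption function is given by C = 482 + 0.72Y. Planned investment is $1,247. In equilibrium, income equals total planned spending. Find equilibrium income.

Y = C + I = 482 + 0.72Y + 1247
Y − 0.72Y = 1729
0.28Y = 1729, so Y = 1729/0.28 = 6175

Y = 6175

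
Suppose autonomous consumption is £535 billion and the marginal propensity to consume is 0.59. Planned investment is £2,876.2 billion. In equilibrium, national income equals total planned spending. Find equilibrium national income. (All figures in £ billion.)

Y = 8320

Y = C + I = 535 + 0.59Y + 2876.2
Y − 0.59Y = 3411.2
0.41Y = 3411.2, so Y = 3411.2/0.41 = 8320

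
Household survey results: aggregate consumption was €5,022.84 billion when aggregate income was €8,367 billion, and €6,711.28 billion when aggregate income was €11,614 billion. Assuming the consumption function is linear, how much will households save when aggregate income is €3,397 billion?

MPC = (6711.28 − 5022.84)/(11614 − 8367) = 1688.44/3247 = 0.52
a = 5022.84 − 0.52(8367) = 5022.84 − 4350.84 = 672
C = 672 + 0.52(3397) = 2438.44
S = 3397 − 2438.44 = 958.56

S = 958.56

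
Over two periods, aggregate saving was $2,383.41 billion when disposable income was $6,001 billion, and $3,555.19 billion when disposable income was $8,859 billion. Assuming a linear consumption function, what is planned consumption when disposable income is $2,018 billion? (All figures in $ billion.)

MPS = ΔS/ΔY = (3555.19 − 2383.41)/(8859 − 6001) = 1171.78/2858 = 0.41
MPC = 1 − MPS = 0.59
Autonomous saving = 2383.41 − 0.41(6001) = -77, so a = 77
C = 77 + 0.59(2018) = 77 + 1190.62 = 1267.62

C = 1267.62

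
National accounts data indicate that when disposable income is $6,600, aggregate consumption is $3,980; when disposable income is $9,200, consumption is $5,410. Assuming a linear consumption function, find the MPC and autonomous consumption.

MPC = 0.55; a = 350

MPC = ΔC/ΔY = (5410 − 3980)/(9200 − 6600) = 1430/2600 = 0.55
a = C − MPC·Y = 3980 − 0.55(6600) = 3980 − 3630 = 350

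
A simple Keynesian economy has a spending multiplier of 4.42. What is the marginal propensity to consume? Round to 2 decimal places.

MPC = 0.77

k = 1/(1 − MPC), so 1 − MPC = 1/k = 1/4.42 = 0.2262
MPC = 1 − 0.2262 = 0.77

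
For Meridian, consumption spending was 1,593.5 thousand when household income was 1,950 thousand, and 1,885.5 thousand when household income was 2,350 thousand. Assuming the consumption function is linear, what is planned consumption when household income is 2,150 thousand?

MPC = (1885.5 − 1593.5)/(2350 − 1950) = 292/400 = 0.73
a = 1593.5 − 0.73(1950) = 1593.5 − 1423.5 = 170
C = 170 + 0.73(2150) = 170 + 1569.5 = 1739.5

C = 1739.5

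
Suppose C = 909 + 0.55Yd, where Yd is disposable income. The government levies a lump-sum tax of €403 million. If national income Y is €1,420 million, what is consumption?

C = 1468.35

Yd = Y − T = 1420 − 403 = 1017
C = 909 + 0.55(1017) = 909 + 559.35 = 1468.35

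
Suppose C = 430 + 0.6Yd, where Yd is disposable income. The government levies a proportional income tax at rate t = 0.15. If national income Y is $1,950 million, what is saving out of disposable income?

Yd = (1 − 0.15)(1950) = 0.85(1950) = 1657.5
C = 430 + 0.6(1657.5) = 430 + 994.5 = 1424.5
S = Yd − C = 1657.5 − 1424.5 = 233

S = 233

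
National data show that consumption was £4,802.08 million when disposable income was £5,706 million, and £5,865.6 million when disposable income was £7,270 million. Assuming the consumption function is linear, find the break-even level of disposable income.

MPC = (5865.6 − 4802.08)/(7270 − 5706) = 1063.52/1564 = 0.68
a = 4802.08 − 0.68(5706) = 4802.08 − 3880.08 = 922
Break-even: Y = a/(1−MPC) = 922/0.32 = 2881.25

Y = 2881.25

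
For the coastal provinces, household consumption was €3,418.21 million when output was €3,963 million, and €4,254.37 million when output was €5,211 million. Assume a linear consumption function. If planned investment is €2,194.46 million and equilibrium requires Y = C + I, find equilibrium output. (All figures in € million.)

Y = 8962

MPC = (4254.37 − 3418.21)/(5211 − 3963) = 836.16/1248 = 0.67
a = 3418.21 − 0.67(3963) = 763
Equilibrium: Y = 763 + 0.67Y + 2194.46
0.33Y = 2957.46, so Y = 2957.46/0.33 = 8962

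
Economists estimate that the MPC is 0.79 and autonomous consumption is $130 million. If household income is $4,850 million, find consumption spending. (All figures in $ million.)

C = 3961.5

C = 130 + 0.79(4850) = 130 + 3831.5 = 3961.5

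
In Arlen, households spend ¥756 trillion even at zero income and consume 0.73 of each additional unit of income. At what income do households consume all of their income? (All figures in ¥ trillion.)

At break-even, C = Y: 756 + 0.73Y = Y
0.27Y = 756, so Y = 756/0.27 = 2800

Y = 2800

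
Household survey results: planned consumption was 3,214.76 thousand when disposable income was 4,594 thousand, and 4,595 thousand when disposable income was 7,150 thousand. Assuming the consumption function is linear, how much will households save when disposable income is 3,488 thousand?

S = 870.48

MPC = (4595 − 3214.76)/(7150 − 4594) = 1380.24/2556 = 0.54
a = 3214.76 − 0.54(4594) = 3214.76 − 2480.76 = 734
C = 734 + 0.54(3488) = 2617.52
S = 3488 − 2617.52 = 870.48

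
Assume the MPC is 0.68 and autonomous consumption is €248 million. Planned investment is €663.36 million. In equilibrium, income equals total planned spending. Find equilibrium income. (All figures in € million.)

Y = 2848

Y = C + I = 248 + 0.68Y + 663.36
Y − 0.68Y = 911.36
0.32Y = 911.36, so Y = 911.36/0.32 = 2848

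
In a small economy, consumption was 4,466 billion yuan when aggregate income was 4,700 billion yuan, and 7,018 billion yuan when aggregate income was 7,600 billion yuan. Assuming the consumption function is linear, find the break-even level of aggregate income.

MPC = (7018 − 4466)/(7600 − 4700) = 2552/2900 = 0.88
a = 4466 − 0.88(4700) = 4466 − 4136 = 330
Break-even: Y = a/(1−MPC) = 330/0.12 = 2750

Y = 2750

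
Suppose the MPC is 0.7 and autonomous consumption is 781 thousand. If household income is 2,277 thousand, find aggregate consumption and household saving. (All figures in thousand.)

C = 781 + 0.7(2277) = 781 + 1593.9 = 2374.9
S = Y − C = 2277 − 2374.9 = -97.9

C = 2374.9; S = -97.9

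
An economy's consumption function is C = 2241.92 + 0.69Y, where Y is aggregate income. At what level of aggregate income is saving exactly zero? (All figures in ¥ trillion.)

At break-even, C = Y: 2241.92 + 0.69Y = Y
0.31Y = 2241.92, so Y = 2241.92/0.31 = 7232

Y = 7232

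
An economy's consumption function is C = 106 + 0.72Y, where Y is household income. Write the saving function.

S = -106 + 0.28Y

S = Y − C = Y − (106 + 0.72Y) = -106 + (1 − 0.72)Y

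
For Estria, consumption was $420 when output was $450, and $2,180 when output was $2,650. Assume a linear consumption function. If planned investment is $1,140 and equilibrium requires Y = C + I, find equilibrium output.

Y = 6000

MPC = (2180 − 420)/(2650 − 450) = 1760/2200 = 0.8
a = 420 − 0.8(450) = 60
Equilibrium: Y = 60 + 0.8Y + 1140
0.2Y = 1200, so Y = 1200/0.2 = 6000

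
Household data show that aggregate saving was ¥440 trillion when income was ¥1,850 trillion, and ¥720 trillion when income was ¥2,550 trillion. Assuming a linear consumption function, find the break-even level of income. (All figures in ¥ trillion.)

Y = 750

MPS = ΔS/ΔY = (720 − 440)/(2550 − 1850) = 280/700 = 0.4
MPC = 1 − MPS = 0.6
From S(1850) = 440: −a + 0.4(1850) = 440, so a = 740 − 440 = 300
Break-even (S = 0): Y = a/MPS = 300/0.4 = 750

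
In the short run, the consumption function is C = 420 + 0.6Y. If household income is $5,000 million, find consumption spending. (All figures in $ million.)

C = 3420

C = 420 + 0.6(5000) = 420 + 3000 = 3420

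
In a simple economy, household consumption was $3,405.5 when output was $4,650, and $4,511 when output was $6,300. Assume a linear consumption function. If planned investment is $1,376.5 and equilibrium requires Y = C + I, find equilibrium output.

MPC = (4511 − 3405.5)/(6300 − 4650) = 1105.5/1650 = 0.67
a = 3405.5 − 0.67(4650) = 290
Equilibrium: Y = 290 + 0.67Y + 1376.5
0.33Y = 1666.5, so Y = 1666.5/0.33 = 5050

Y = 5050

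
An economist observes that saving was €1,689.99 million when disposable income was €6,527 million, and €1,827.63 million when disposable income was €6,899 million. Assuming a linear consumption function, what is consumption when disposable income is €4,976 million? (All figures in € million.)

C = 3859.88

MPS = ΔS/ΔY = (1827.63 − 1689.99)/(6899 − 6527) = 137.64/372 = 0.37
MPC = 1 − MPS = 0.63
Autonomous saving = 1689.99 − 0.37(6527) = -725, so a = 725
C = 725 + 0.63(4976) = 725 + 3134.88 = 3859.88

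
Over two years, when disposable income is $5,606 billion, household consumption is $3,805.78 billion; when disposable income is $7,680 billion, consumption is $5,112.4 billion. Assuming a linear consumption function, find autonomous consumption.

a = 274

MPC = ΔC/ΔY = (5112.4 − 3805.78)/(7680 − 5606) = 1306.62/2074 = 0.63
a = C − MPC·Y = 3805.78 − 0.63(5606) = 3805.78 − 3531.78 = 274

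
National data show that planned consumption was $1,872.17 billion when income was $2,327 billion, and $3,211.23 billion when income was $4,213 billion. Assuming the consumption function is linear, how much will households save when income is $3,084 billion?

S = 674.36

MPC = (3211.23 − 1872.17)/(4213 − 2327) = 1339.06/1886 = 0.71
a = 1872.17 − 0.71(2327) = 1872.17 − 1652.17 = 220
C = 220 + 0.71(3084) = 2409.64
S = 3084 − 2409.64 = 674.36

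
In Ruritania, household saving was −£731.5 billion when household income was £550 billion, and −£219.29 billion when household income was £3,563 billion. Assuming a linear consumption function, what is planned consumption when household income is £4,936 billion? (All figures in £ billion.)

MPS = ΔS/ΔY = (-219.29 − (-731.5))/(3563 − 550) = 512.21/3013 = 0.17
MPC = 1 − MPS = 0.83
Autonomous saving = -731.5 − 0.17(550) = -825, so a = 825
C = 825 + 0.83(4936) = 825 + 4096.88 = 4921.88

C = 4921.88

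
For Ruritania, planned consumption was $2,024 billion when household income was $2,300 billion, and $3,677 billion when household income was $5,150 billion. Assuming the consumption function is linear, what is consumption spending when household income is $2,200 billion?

MPC = (3677 − 2024)/(5150 − 2300) = 1653/2850 = 0.58
a = 2024 − 0.58(2300) = 2024 − 1334 = 690
C = 690 + 0.58(2200) = 690 + 1276 = 1966

C = 1966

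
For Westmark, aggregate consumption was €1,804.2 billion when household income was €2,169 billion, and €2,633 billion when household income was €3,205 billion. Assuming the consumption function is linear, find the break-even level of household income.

Y = 345

MPC = (2633 − 1804.2)/(3205 − 2169) = 828.8/1036 = 0.8
a = 1804.2 − 0.8(2169) = 1804.2 − 1735.2 = 69
Break-even: Y = a/(1−MPC) = 69/0.2 = 345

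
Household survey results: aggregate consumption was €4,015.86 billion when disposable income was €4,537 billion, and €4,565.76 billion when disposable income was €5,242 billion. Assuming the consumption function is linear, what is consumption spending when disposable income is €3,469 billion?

C = 3182.82

MPC = (4565.76 − 4015.86)/(5242 − 4537) = 549.9/705 = 0.78
a = 4015.86 − 0.78(4537) = 4015.86 − 3538.86 = 477
C = 477 + 0.78(3469) = 477 + 2705.82 = 3182.82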